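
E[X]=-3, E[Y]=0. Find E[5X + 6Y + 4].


E[5X + 6Y + 4] = 5*E[X] + 6*E[Y] + 4
= (5)*(-3) + (6)*(0) + (4)
= -15 + 0 + 4 = -11

-11


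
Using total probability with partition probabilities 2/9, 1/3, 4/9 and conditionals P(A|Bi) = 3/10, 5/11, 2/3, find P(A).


P(A) = P(A|B1)P(B1) + P(A|B2)P(B2) + P(A|B3)P(B3)
= 3/10*2/9 + 5/11*1/3 + 2/3*4/9
= 1/15 + 5/33 + 8/27 = 764/1485

764/1485


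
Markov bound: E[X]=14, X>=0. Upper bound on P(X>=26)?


Markov: P(X >= a) <= E[X]/a
P(X >= 26) <= 14/26 = 7/13

7/13


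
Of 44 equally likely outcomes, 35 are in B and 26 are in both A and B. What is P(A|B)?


P(A|B) = P(A∩B)/P(B) = (26/44)/(35/44) = 26/35

26/35


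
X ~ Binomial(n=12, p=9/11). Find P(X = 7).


P(X=7) = C(12,7) * p^7 * (1-p)^5
= 792 * 4782969/19487171 * 32/161051
= 11019960576/285311670611

11019960576/285311670611


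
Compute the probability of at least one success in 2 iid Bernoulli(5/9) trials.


P(at least one) = 1 - P(none)
P(none) = (1 - 5/9)^2 = (4/9)^2 = 16/81
P(at least one) = 1 - 16/81 = 65/81

65/81


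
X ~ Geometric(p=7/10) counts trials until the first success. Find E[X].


For geometric (trials until first success), E[X] = 1/p = 1/(7/10) = 10/7

10/7


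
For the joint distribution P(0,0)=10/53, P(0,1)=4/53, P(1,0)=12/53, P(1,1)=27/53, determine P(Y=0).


P(Y=0) = P(0,0)+P(1,0) = 10/53 + 12/53 = 22/53

22/53


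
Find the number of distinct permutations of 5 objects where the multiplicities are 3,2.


5! = 120
Denominator: 3!=6 * 2!=2
Coefficient = 120 / 12 = 10

10


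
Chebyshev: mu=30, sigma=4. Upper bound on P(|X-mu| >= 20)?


k = 20/4 = 5
Chebyshev: P(|X-mu| >= k*sigma) <= 1/k^2 = 1/5^2 = 1/25

1/25


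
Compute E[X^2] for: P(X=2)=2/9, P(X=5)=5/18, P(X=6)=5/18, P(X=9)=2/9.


E[X^2] = sum(x^2 * P(x))
= 4*2/9 + 25*5/18 + 36*5/18 + 81*2/9
= 215/6

215/6


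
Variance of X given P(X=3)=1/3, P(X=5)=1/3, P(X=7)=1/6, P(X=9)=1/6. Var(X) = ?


E[X] = 16/3, E[X^2] = 33
Var(X) = E[X^2] - (E[X])^2 = 33 - (16/3)^2 = 41/9

41/9


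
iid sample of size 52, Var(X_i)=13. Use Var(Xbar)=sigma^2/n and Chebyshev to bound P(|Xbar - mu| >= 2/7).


Var(Xbar) = Var(X)/n = 13/52
Chebyshev: P(|Xbar-mu| >= 2/7) <= Var(Xbar)/(2/7)^2 = (1/4)/(4/49) = 49/16
Bound exceeds 1, so trivial bound: 1

1


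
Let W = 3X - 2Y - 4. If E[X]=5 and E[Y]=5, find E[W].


E[3X - 2Y - 4] = 3*E[X] - 2*E[Y] - 4
= (3)*(5) + (-2)*(5) + (-4)
= 15 - 10 - 4 = 1

1


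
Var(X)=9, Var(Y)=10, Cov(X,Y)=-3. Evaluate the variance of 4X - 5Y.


Var(4X - 5Y) = 4^2*Var(X) + (-5)^2*Var(Y) + 2*4*(-5)*Cov(X,Y)
= 16*9 + 25*10 - 40*(-3)
= 144 + 250 + 120 = 514

514


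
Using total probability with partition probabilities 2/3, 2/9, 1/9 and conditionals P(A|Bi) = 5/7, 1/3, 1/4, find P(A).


P(A) = P(A|B1)P(B1) + P(A|B2)P(B2) + P(A|B3)P(B3)
= 5/7*2/3 + 1/3*2/9 + 1/4*1/9
= 10/21 + 2/27 + 1/36 = 437/756

437/756


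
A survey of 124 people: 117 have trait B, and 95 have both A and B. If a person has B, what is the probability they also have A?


P(A|B) = P(A∩B)/P(B) = (95/124)/(117/124) = 95/117

95/117


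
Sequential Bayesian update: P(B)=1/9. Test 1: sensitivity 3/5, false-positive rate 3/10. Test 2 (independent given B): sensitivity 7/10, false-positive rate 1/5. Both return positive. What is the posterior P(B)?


After test 1: P(+) = 3/5*1/9 + 3/10*8/9 = 1/3
P(B|+) = (1/15)/(1/3) = 1/5
After test 2 (use post1 as new prior): P(+) = 7/10*1/5 + 1/5*4/5 = 3/10
P(B|+,+) = (7/50)/(3/10) = 7/15

7/15


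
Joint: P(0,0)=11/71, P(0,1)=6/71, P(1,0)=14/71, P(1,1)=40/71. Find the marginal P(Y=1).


P(Y=1) = P(0,1)+P(1,1) = 6/71 + 40/71 = 46/71

46/71


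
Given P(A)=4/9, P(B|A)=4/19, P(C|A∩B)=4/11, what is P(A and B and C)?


P(A∩B∩C) = P(A) * P(B|A) * P(C|A∩B)
= 4/9 * 4/19 * 4/11
= 16/171 * 4/11 = 64/1881

64/1881


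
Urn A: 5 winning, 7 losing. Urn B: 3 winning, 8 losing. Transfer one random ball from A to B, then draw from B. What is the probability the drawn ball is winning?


P(transfer winning) = 5/12; P(transfer losing) = 7/12
If winning transferred: Urn II has 4 winning of 12, so P(winning|winning moved) = 1/3
If losing transferred: Urn II has 3 winning of 12, so P(winning|losing moved) = 1/4
By total probability: P(winning) = 5/12*1/3 + 7/12*1/4 = 41/144

41/144


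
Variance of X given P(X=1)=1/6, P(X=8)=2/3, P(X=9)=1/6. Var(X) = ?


E[X] = 7, E[X^2] = 169/3
Var(X) = E[X^2] - (E[X])^2 = 169/3 - (7)^2 = 22/3

22/3


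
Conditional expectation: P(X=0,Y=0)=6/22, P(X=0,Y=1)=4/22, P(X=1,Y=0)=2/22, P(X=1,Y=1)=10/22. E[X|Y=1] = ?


P(Y=1) = 14/22
E[X|Y=1] = (0*4 + 1*10)/14 = 10/14 = 5/7

5/7


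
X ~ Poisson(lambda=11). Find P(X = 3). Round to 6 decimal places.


P(X=3) = e^(-11) * 11^3 / 3!
≈ 0.00001670170079 * 1331 / 6
≈ 0.003705

0.003705


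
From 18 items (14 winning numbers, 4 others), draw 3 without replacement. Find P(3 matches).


P(X=3) = C(14,3)*C(4,0) / C(18,3)
= 364*1 / 816
= 364/816 = 91/204

91/204


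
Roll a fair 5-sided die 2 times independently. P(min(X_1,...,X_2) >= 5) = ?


P(min >= 5) = P(all X_i >= 5) = (P(X_1 >= 5))^2
= (1/5)^2 = 1/25

1/25


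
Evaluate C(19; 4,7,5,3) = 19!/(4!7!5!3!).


19! = 121645100408832000
Denominator: 4!=24 * 7!=5040 * 5!=120 * 3!=6
Coefficient = 121645100408832000 / 87091200 = 1396755360

1396755360


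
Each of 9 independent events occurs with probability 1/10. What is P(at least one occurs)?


P(at least one) = 1 - P(none)
P(none) = (1 - 1/10)^9 = (9/10)^9 = 387420489/1000000000
P(at least one) = 1 - 387420489/1000000000 = 612579511/1000000000

612579511/1000000000


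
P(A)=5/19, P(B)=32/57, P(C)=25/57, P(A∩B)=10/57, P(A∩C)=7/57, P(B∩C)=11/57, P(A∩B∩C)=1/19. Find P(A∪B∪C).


P(A∪B∪C) = P(A)+P(B)+P(C) - P(AB)-P(AC)-P(BC) + P(ABC)
= 5/19+32/57+25/57 - 10/57-7/57-11/57 + 1/19
= 47/57

47/57


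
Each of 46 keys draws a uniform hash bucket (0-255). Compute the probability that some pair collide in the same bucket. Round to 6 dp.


P(all different) = prod((256-i)/256 for i=0..45) = 0.013483
P(at least one match) = 1 - 0.013483 = 0.986517

0.986517


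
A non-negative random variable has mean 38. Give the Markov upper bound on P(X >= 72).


Markov: P(X >= a) <= E[X]/a
P(X >= 72) <= 38/72 = 19/36

19/36


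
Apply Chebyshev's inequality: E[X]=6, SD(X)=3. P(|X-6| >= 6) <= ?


k = 6/3 = 2
Chebyshev: P(|X-mu| >= k*sigma) <= 1/k^2 = 1/2^2 = 1/4

1/4


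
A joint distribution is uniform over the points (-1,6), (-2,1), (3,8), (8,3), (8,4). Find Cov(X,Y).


E[X]=16/5, E[Y]=22/5, E[XY]=72/5
Cov(X,Y) = E[XY] - E[X]E[Y] = 72/5 - 16/5*22/5 = 8/25

8/25


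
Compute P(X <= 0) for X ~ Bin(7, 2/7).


P(X<=0) = P(X=0)
= 78125/823543
= 78125/823543

78125/823543


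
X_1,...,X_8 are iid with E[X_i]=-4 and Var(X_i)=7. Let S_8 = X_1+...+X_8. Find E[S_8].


E[S_n] = n*E[X_1] = 8*-4 = -32

-32


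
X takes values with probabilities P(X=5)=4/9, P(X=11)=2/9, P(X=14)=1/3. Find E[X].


E[X] = sum(x * P(x))
= 5*4/9 + 11*2/9 + 14*1/3
= 28/3

28/3


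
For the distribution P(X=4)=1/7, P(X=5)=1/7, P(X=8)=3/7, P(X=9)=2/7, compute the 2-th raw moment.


E[X^2] = sum(x^2 * P(x))
= 16*1/7 + 25*1/7 + 64*3/7 + 81*2/7
= 395/7

395/7


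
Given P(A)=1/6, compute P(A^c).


P(A') = 1 - P(A) = 1 - 1/6 = 5/6

5/6


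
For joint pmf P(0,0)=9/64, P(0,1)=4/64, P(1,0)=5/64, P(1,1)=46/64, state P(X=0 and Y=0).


Read from table: P(X=0, Y=0) = 9/64

9/64


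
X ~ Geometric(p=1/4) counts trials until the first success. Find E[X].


For geometric (trials until first success), E[X] = 1/p = 1/(1/4) = 4

4


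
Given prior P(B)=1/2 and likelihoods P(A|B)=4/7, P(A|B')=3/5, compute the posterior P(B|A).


P(A) = P(A|B)P(B) + P(A|B')P(B') = 4/7*1/2 + 3/5*1/2 = 41/70
P(B|A) = P(A|B)P(B)/P(A) = (2/7)/(41/70) = 20/41

20/41


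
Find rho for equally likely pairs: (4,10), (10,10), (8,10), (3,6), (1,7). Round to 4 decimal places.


Cov(X,Y) = 4.2800, Var(X) = 10.9600, Var(Y) = 3.0400
rho = Cov/(sqrt(VarX)*sqrt(VarY)) = 0.7415

0.7415


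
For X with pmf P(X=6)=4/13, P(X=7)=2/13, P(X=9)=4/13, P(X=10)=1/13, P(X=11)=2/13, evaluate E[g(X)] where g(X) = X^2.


E[X^2] = sum(g(x)*P(x))
= 36*4/13 + 49*2/13 + 81*4/13 + 100*1/13 + 121*2/13
= 908/13

908/13


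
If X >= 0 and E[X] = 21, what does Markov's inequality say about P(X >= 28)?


Markov: P(X >= a) <= E[X]/a
P(X >= 28) <= 21/28 = 3/4

3/4


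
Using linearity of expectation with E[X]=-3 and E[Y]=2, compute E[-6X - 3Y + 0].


E[-6X - 3Y + 0] = -6*E[X] - 3*E[Y] + 0
= (-6)*(-3) + (-3)*(2) + (0)
= 18 - 6 + 0 = 12

12


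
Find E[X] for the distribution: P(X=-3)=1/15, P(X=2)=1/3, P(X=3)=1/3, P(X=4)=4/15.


E[X] = sum(x * P(x))
= -3*1/15 + 2*1/3 + 3*1/3 + 4*4/15
= 38/15

38/15


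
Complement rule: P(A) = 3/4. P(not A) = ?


P(A') = 1 - P(A) = 1 - 3/4 = 1/4

1/4


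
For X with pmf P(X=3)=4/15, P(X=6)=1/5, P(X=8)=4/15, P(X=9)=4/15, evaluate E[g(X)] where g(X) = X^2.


E[X^2] = sum(g(x)*P(x))
= 9*4/15 + 36*1/5 + 64*4/15 + 81*4/15
= 724/15

724/15


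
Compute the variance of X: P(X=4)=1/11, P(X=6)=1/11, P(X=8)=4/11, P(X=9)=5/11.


E[X] = 87/11, E[X^2] = 713/11
Var(X) = E[X^2] - (E[X])^2 = 713/11 - (87/11)^2 = 274/121

274/121


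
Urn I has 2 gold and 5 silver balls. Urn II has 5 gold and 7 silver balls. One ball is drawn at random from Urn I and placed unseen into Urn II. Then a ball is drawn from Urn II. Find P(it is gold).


P(transfer gold) = 2/7; P(transfer silver) = 5/7
If gold transferred: Urn II has 6 gold of 13, so P(gold|gold moved) = 6/13
If silver transferred: Urn II has 5 gold of 13, so P(gold|silver moved) = 5/13
By total probability: P(gold) = 2/7*6/13 + 5/7*5/13 = 37/91

37/91


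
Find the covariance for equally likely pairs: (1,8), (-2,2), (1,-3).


E[X]=0, E[Y]=7/3, E[XY]=1/3
Cov(X,Y) = E[XY] - E[X]E[Y] = 1/3 - 0*7/3 = 1/3

1/3


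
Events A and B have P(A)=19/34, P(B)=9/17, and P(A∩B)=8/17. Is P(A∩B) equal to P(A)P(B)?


P(A)*P(B) = 19/34*9/17 = 171/578
P(A∩B) = 8/17 != 171/578, so not independent

No, A and B are not independent


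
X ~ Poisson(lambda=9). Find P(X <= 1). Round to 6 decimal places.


P(X<=1) = e^(-9)*9^0/0! + e^(-9)*9^1/1!
≈ 0.0001234098 + 0.0011106882
= 0.0012340980
≈ 0.001234

0.001234


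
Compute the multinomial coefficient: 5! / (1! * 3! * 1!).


5! = 120
Denominator: 1!=1 * 3!=6 * 1!=1
Coefficient = 120 / 6 = 20

20


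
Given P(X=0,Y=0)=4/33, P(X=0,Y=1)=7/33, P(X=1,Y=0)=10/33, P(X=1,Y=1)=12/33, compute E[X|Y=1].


P(Y=1) = 19/33
E[X|Y=1] = (0*7 + 1*12)/19 = 12/19

12/19


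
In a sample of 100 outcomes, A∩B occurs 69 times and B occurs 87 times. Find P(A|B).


P(A|B) = P(A∩B)/P(B) = (69/100)/(87/100) = 69/87 = 23/29

23/29


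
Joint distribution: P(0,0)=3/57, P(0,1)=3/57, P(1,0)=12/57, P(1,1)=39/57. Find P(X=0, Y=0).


Read from table: P(X=0, Y=0) = 3/57 = 1/19

1/19


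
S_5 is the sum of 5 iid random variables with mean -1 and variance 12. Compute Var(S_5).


By independence, Var(S_n) = n*Var(X_1) = 5*12 = 60

60


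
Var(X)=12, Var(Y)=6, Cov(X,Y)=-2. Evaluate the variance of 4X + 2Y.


Var(4X + 2Y) = 4^2*Var(X) + 2^2*Var(Y) + 2*4*2*Cov(X,Y)
= 16*12 + 4*6 + 16*(-2)
= 192 + 24 - 32 = 184

184


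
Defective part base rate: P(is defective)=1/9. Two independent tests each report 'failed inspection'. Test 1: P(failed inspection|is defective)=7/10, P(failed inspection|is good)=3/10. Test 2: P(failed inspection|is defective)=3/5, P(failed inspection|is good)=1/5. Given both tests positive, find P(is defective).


After test 1: P(+) = 7/10*1/9 + 3/10*8/9 = 31/90
P(B|+) = (7/90)/(31/90) = 7/31
After test 2 (use post1 as new prior): P(+) = 3/5*7/31 + 1/5*24/31 = 9/31
P(B|+,+) = (21/155)/(9/31) = 7/15

7/15


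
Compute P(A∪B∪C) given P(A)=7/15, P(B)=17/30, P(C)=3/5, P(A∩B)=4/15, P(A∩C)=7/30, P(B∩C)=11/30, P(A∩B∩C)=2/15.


P(A∪B∪C) = P(A)+P(B)+P(C) - P(AB)-P(AC)-P(BC) + P(ABC)
= 7/15+17/30+3/5 - 4/15-7/30-11/30 + 2/15
= 9/10

9/10


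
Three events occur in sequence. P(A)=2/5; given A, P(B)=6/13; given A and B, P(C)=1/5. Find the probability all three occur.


P(A∩B∩C) = P(A) * P(B|A) * P(C|A∩B)
= 2/5 * 6/13 * 1/5
= 12/65 * 1/5 = 12/325

12/325


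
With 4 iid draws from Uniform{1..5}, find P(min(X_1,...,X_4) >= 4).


P(min >= 4) = P(all X_i >= 4) = (P(X_1 >= 4))^4
= (2/5)^4 = 16/625

16/625


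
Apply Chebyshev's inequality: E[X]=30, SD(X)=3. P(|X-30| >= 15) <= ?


k = 15/3 = 5
Chebyshev: P(|X-mu| >= k*sigma) <= 1/k^2 = 1/5^2 = 1/25

1/25


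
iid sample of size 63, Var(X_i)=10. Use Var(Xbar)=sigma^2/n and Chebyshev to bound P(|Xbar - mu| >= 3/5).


Var(Xbar) = Var(X)/n = 10/63
Chebyshev: P(|Xbar-mu| >= 3/5) <= Var(Xbar)/(3/5)^2 = (10/63)/(9/25) = 250/567

250/567


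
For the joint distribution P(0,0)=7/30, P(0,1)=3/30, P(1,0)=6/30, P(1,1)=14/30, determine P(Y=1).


P(Y=1) = P(0,1)+P(1,1) = 3/30 + 14/30 = 17/30

17/30


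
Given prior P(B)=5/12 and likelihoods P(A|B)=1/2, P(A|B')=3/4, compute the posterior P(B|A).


P(A) = P(A|B)P(B) + P(A|B')P(B') = 1/2*5/12 + 3/4*7/12 = 31/48
P(B|A) = P(A|B)P(B)/P(A) = (5/24)/(31/48) = 10/31

10/31


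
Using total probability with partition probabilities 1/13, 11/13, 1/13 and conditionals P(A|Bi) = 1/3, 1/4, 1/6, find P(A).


P(A) = P(A|B1)P(B1) + P(A|B2)P(B2) + P(A|B3)P(B3)
= 1/3*1/13 + 1/4*11/13 + 1/6*1/13
= 1/39 + 11/52 + 1/78 = 1/4

1/4


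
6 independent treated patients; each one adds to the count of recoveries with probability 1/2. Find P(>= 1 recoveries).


P(at least one) = 1 - P(none)
P(none) = (1 - 1/2)^6 = (1/2)^6 = 1/64
P(at least one) = 1 - 1/64 = 63/64

63/64


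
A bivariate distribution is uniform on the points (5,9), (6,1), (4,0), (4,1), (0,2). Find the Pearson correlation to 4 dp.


Cov(X,Y) = 1.1200, Var(X) = 4.1600, Var(Y) = 10.6400
rho = Cov/(sqrt(VarX)*sqrt(VarY)) = 0.1683

0.1683


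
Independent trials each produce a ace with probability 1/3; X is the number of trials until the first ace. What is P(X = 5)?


P(X=5) = (1-p)^4 * p = (2/3)^4 * 1/3
= 16/81 * 1/3 = 16/243

16/243


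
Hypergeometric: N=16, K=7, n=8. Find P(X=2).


P(X=2) = C(7,2)*C(9,6) / C(16,8)
= 21*84 / 12870
= 1764/12870 = 98/715

98/715


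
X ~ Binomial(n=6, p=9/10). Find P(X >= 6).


P(X>=6) = P(X=6)
= 531441/1000000
= 531441/1000000

531441/1000000


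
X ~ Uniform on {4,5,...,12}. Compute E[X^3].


E[X^3] = (1/9) * sum(x^3 for x=4..12)
= 6048/9 = 672

672


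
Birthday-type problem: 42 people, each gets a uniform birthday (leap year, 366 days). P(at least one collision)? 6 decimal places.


P(all different) = prod((366-i)/366 for i=0..41) = 0.086572
P(at least one match) = 1 - 0.086572 = 0.913428

0.913428


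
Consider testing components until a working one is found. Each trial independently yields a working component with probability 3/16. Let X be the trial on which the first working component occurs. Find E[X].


For geometric (trials until first success), E[X] = 1/p = 1/(3/16) = 16/3

16/3


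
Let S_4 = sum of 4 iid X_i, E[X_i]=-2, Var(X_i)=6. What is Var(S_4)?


By independence, Var(S_n) = n*Var(X_1) = 4*6 = 24

24


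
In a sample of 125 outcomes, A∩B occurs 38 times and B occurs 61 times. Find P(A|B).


P(A|B) = P(A∩B)/P(B) = (38/125)/(61/125) = 38/61

38/61


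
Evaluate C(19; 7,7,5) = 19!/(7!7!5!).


19! = 121645100408832000
Denominator: 7!=5040 * 7!=5040 * 5!=120
Coefficient = 121645100408832000 / 3048192000 = 39907296

39907296


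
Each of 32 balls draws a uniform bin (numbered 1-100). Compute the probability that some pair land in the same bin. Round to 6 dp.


P(all different) = prod((100-i)/100 for i=0..31) = 0.003763
P(at least one match) = 1 - 0.003763 = 0.996237

0.996237


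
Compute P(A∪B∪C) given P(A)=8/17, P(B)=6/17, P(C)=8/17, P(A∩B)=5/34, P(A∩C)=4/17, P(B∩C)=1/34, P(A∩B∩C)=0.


P(A∪B∪C) = P(A)+P(B)+P(C) - P(AB)-P(AC)-P(BC) + P(ABC)
= 8/17+6/17+8/17 - 5/34-4/17-1/34 + 0
= 15/17

15/17


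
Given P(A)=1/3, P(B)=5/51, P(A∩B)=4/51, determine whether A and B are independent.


P(A)*P(B) = 1/3*5/51 = 5/153
P(A∩B) = 4/51 != 5/153, so not independent

No, A and B are not independent


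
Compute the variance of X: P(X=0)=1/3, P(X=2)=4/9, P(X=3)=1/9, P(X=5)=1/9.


E[X] = 16/9, E[X^2] = 50/9
Var(X) = E[X^2] - (E[X])^2 = 50/9 - (16/9)^2 = 194/81

194/81


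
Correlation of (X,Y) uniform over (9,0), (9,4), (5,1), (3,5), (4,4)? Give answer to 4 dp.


Cov(X,Y) = -2.4000, Var(X) = 6.4000, Var(Y) = 3.7600
rho = Cov/(sqrt(VarX)*sqrt(VarY)) = -0.4892

-0.4892


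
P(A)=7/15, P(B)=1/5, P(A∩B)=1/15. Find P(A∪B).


P(A∪B) = P(A) + P(B) - P(A∩B)
= 7/15 + 1/5 - 1/15 = 3/5

3/5


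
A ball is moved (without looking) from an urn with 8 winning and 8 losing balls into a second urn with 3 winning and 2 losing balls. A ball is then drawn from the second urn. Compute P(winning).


P(transfer winning) = 8/16 = 1/2; P(transfer losing) = 1/2
If winning transferred: Urn II has 4 winning of 6, so P(winning|winning moved) = 2/3
If losing transferred: Urn II has 3 winning of 6, so P(winning|losing moved) = 1/2
By total probability: P(winning) = 1/2*2/3 + 1/2*1/2 = 7/12

7/12


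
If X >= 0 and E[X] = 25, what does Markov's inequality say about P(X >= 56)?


Markov: P(X >= a) <= E[X]/a
P(X >= 56) <= 25/56

25/56


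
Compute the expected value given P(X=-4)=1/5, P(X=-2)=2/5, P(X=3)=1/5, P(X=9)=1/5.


E[X] = sum(x * P(x))
= -4*1/5 - 2*2/5 + 3*1/5 + 9*1/5
= 4/5

4/5


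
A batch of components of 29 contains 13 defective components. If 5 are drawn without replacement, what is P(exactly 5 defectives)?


P(X=5) = C(13,5)*C(16,0) / C(29,5)
= 1287*1 / 118755
= 1287/118755 = 11/1015

11/1015


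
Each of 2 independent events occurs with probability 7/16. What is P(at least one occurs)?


P(at least one) = 1 - P(none)
P(none) = (1 - 7/16)^2 = (9/16)^2 = 81/256
P(at least one) = 1 - 81/256 = 175/256

175/256


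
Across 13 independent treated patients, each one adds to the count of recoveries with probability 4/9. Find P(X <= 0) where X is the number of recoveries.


P(X<=0) = P(X=0)
= 1220703125/2541865828329
= 1220703125/2541865828329

1220703125/2541865828329


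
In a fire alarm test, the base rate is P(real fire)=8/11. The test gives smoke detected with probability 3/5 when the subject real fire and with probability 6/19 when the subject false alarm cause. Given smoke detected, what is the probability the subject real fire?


P(A) = P(A|B)P(B) + P(A|B')P(B') = 3/5*8/11 + 6/19*3/11 = 546/1045
P(B|A) = P(A|B)P(B)/P(A) = (24/55)/(546/1045) = 76/91

76/91


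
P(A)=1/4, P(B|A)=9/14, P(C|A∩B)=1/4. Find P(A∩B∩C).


P(A∩B∩C) = P(A) * P(B|A) * P(C|A∩B)
= 1/4 * 9/14 * 1/4
= 9/56 * 1/4 = 9/224

9/224


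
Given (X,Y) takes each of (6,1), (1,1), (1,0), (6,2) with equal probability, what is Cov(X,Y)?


E[X]=7/2, E[Y]=1, E[XY]=19/4
Cov(X,Y) = E[XY] - E[X]E[Y] = 19/4 - 7/2*1 = 5/4

5/4


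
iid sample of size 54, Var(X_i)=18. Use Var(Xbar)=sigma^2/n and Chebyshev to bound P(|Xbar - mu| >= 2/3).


Var(Xbar) = Var(X)/n = 18/54
Chebyshev: P(|Xbar-mu| >= 2/3) <= Var(Xbar)/(2/3)^2 = (1/3)/(4/9) = 3/4

3/4


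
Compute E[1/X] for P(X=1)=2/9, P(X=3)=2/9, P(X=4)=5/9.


E[1/X] = sum(g(x)*P(x))
= 1*2/9 + 1/3*2/9 + 1/4*5/9
= 47/108

47/108


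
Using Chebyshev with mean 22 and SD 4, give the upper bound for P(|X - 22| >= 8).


k = 8/4 = 2
Chebyshev: P(|X-mu| >= k*sigma) <= 1/k^2 = 1/2^2 = 1/4

1/4


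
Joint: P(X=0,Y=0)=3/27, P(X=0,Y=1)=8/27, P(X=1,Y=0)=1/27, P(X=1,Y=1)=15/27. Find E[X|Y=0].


P(Y=0) = 4/27
E[X|Y=0] = (0*3 + 1*1)/4 = 1/4

1/4


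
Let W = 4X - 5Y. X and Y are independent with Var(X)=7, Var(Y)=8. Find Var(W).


Independence => Cov(X,Y)=0
Var(4X - 5Y) = 4^2*Var(X) + (-5)^2*Var(Y)
= 16*7 + 25*8 = 312

312


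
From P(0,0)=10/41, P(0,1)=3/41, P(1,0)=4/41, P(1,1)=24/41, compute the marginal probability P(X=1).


P(X=1) = P(1,0)+P(1,1) = 4/41 + 24/41 = 28/41

28/41


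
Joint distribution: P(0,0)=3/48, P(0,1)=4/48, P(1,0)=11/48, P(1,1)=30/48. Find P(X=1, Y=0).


Read from table: P(X=1, Y=0) = 11/48

11/48


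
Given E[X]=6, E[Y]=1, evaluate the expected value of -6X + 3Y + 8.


E[-6X + 3Y + 8] = -6*E[X] + 3*E[Y] + 8
= (-6)*(6) + (3)*(1) + (8)
= -36 + 3 + 8 = -25

-25


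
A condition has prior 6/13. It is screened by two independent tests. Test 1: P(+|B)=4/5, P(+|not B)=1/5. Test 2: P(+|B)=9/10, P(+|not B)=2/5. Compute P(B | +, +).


After test 1: P(+) = 4/5*6/13 + 1/5*7/13 = 31/65
P(B|+) = (24/65)/(31/65) = 24/31
After test 2 (use post1 as new prior): P(+) = 9/10*24/31 + 2/5*7/31 = 122/155
P(B|+,+) = (108/155)/(122/155) = 54/61

54/61


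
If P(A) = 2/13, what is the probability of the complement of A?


P(A') = 1 - P(A) = 1 - 2/13 = 11/13

11/13


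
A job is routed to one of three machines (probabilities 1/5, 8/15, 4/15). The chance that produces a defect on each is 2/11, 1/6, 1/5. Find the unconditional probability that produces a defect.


P(A) = P(A|B1)P(B1) + P(A|B2)P(B2) + P(A|B3)P(B3)
= 2/11*1/5 + 1/6*8/15 + 1/5*4/15
= 2/55 + 4/45 + 4/75 = 442/2475

442/2475


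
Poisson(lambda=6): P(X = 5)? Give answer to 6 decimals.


P(X=5) = e^(-6) * 6^5 / 5!
≈ 0.002478752177 * 7776 / 120
≈ 0.160623

0.160623


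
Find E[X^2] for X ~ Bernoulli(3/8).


For Bernoulli: X in {0,1}
E[X^2] = 0^2*(1-3/8) + 1^2*3/8 = 3/8

3/8


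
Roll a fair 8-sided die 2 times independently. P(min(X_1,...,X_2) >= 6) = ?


P(min >= 6) = P(all X_i >= 6) = (P(X_1 >= 6))^2
= (3/8)^2 = 9/64

9/64


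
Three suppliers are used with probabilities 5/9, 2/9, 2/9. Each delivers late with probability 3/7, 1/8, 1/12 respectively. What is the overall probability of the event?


P(A) = P(A|B1)P(B1) + P(A|B2)P(B2) + P(A|B3)P(B3)
= 3/7*5/9 + 1/8*2/9 + 1/12*2/9
= 5/21 + 1/36 + 1/54 = 215/756

215/756


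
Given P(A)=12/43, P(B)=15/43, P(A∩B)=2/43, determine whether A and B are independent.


P(A)*P(B) = 12/43*15/43 = 180/1849
P(A∩B) = 2/43 != 180/1849, so not independent

No, A and B are not independent


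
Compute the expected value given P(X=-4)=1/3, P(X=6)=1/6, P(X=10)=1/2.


E[X] = sum(x * P(x))
= -4*1/3 + 6*1/6 + 10*1/2
= 14/3

14/3


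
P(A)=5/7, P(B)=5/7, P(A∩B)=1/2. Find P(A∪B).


P(A∪B) = P(A) + P(B) - P(A∩B)
= 5/7 + 5/7 - 1/2 = 13/14

13/14


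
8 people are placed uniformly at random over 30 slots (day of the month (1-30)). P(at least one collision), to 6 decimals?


P(all different) = prod((30-i)/30 for i=0..7) = 0.359686
P(at least one match) = 1 - 0.359686 = 0.640314

0.640314


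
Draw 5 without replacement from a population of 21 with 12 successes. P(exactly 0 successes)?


P(X=0) = C(12,0)*C(9,5) / C(21,5)
= 1*126 / 20349
= 126/20349 = 2/323

2/323


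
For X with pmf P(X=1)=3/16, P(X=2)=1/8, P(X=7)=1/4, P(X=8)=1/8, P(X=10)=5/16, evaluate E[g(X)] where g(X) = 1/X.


E[1/X] = sum(g(x)*P(x))
= 1*3/16 + 1/2*1/8 + 1/7*1/4 + 1/8*1/8 + 1/10*5/16
= 149/448

149/448


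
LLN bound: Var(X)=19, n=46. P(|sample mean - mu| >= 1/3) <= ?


Var(Xbar) = Var(X)/n = 19/46
Chebyshev: P(|Xbar-mu| >= 1/3) <= Var(Xbar)/(1/3)^2 = (19/46)/(1/9) = 171/46
Bound exceeds 1, so trivial bound: 1

1


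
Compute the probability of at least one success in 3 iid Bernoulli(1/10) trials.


P(at least one) = 1 - P(none)
P(none) = (1 - 1/10)^3 = (9/10)^3 = 729/1000
P(at least one) = 1 - 729/1000 = 271/1000

271/1000


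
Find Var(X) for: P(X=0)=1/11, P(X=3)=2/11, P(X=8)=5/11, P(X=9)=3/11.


E[X] = 73/11, E[X^2] = 581/11
Var(X) = E[X^2] - (E[X])^2 = 581/11 - (73/11)^2 = 1062/121

1062/121


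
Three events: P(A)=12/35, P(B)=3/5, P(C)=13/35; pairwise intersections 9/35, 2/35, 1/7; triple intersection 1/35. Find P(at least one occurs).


P(A∪B∪C) = P(A)+P(B)+P(C) - P(AB)-P(AC)-P(BC) + P(ABC)
= 12/35+3/5+13/35 - 9/35-2/35-1/7 + 1/35
= 31/35

31/35


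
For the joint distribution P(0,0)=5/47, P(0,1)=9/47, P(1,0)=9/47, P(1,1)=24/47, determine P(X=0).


P(X=0) = P(0,0)+P(0,1) = 5/47 + 9/47 = 14/47

14/47


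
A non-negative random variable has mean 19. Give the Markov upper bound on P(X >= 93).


Markov: P(X >= a) <= E[X]/a
P(X >= 93) <= 19/93

19/93


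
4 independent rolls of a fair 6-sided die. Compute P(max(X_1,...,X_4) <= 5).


P(max <= 5) = P(all X_i <= 5) = (P(X_1 <= 5))^4
= (5/6)^4 = 625/1296

625/1296


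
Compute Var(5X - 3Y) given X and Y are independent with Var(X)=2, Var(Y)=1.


Independence => Cov(X,Y)=0
Var(5X - 3Y) = 5^2*Var(X) + (-3)^2*Var(Y)
= 25*2 + 9*1 = 59

59


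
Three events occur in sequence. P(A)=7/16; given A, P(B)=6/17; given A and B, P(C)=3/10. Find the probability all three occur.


P(A∩B∩C) = P(A) * P(B|A) * P(C|A∩B)
= 7/16 * 6/17 * 3/10
= 21/136 * 3/10 = 63/1360

63/1360


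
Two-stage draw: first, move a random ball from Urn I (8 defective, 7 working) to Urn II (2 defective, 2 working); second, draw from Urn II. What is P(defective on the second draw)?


P(transfer defective) = 8/15; P(transfer working) = 7/15
If defective transferred: Urn II has 3 defective of 5, so P(defective|defective moved) = 3/5
If working transferred: Urn II has 2 defective of 5, so P(defective|working moved) = 2/5
By total probability: P(defective) = 8/15*3/5 + 7/15*2/5 = 38/75

38/75


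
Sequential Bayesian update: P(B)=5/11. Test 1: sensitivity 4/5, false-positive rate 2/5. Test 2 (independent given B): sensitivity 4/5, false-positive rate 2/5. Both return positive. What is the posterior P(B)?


After test 1: P(+) = 4/5*5/11 + 2/5*6/11 = 32/55
P(B|+) = (4/11)/(32/55) = 5/8
After test 2 (use post1 as new prior): P(+) = 4/5*5/8 + 2/5*3/8 = 13/20
P(B|+,+) = (1/2)/(13/20) = 10/13

10/13


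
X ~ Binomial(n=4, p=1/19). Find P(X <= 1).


P(X<=1) = P(X=0) + P(X=1)
= 104976/130321 + 23328/130321
= 128304/130321

128304/130321


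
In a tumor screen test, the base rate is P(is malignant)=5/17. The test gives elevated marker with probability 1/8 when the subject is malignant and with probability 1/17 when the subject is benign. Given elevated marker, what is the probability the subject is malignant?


P(A) = P(A|B)P(B) + P(A|B')P(B') = 1/8*5/17 + 1/17*12/17 = 181/2312
P(B|A) = P(A|B)P(B)/P(A) = (5/136)/(181/2312) = 85/181

85/181


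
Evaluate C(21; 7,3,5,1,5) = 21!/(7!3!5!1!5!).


21! = 51090942171709440000
Denominator: 7!=5040 * 3!=6 * 5!=120 * 1!=1 * 5!=120
Coefficient = 51090942171709440000 / 435456000 = 117327450240

117327450240


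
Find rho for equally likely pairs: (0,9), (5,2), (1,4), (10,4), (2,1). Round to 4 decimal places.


Cov(X,Y) = -3.2000, Var(X) = 13.0400, Var(Y) = 7.6000
rho = Cov/(sqrt(VarX)*sqrt(VarY)) = -0.3214

-0.3214


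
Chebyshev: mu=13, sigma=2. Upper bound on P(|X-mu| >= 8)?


k = 8/2 = 4
Chebyshev: P(|X-mu| >= k*sigma) <= 1/k^2 = 1/4^2 = 1/16

1/16


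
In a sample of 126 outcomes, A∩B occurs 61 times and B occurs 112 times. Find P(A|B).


P(A|B) = P(A∩B)/P(B) = (61/126)/(112/126) = 61/112

61/112


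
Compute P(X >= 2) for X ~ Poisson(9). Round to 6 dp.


P(X>=2) = 1 - P(X<=1) = 1 - (e^(-9)*9^0/0! + e^(-9)*9^1/1!)
≈ 1 - (0.0001234098 + 0.0011106882)
= 1 - 0.0012340980 = 0.9987659020
≈ 0.998766

0.998766


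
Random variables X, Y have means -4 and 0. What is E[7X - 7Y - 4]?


E[7X - 7Y - 4] = 7*E[X] - 7*E[Y] - 4
= (7)*(-4) + (-7)*(0) + (-4)
= -28 + 0 - 4 = -32

-32


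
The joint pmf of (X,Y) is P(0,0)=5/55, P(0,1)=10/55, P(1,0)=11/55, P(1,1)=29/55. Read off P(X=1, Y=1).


Read from table: P(X=1, Y=1) = 29/55

29/55


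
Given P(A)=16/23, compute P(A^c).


P(A') = 1 - P(A) = 1 - 16/23 = 7/23

7/23


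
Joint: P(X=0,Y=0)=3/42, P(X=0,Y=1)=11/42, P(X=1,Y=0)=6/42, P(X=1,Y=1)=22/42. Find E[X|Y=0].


P(Y=0) = 9/42
E[X|Y=0] = (0*3 + 1*6)/9 = 6/9 = 2/3

2/3


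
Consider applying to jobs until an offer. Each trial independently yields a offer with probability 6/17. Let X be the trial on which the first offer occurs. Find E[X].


For geometric (trials until first success), E[X] = 1/p = 1/(6/17) = 17/6

17/6


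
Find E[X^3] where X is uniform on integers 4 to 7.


E[X^3] = (1/4) * sum(x^3 for x=4..7)
= 748/4 = 187

187


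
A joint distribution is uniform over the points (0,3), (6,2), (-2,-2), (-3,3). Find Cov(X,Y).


E[X]=1/4, E[Y]=3/2, E[XY]=7/4
Cov(X,Y) = E[XY] - E[X]E[Y] = 7/4 - 1/4*3/2 = 11/8

11/8


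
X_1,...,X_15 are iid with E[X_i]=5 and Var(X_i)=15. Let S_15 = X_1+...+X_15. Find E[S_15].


E[S_n] = n*E[X_1] = 15*5 = 75

75


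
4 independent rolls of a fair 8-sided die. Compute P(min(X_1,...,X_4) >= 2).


P(min >= 2) = P(all X_i >= 2) = (P(X_1 >= 2))^4
= (7/8)^4 = 2401/4096

2401/4096


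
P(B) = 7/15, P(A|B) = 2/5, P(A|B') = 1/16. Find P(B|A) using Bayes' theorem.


P(A) = P(A|B)P(B) + P(A|B')P(B') = 2/5*7/15 + 1/16*8/15 = 11/50
P(B|A) = P(A|B)P(B)/P(A) = (14/75)/(11/50) = 28/33

28/33


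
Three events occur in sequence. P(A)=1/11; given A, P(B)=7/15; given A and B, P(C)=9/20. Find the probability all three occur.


P(A∩B∩C) = P(A) * P(B|A) * P(C|A∩B)
= 1/11 * 7/15 * 9/20
= 7/165 * 9/20 = 21/1100

21/1100


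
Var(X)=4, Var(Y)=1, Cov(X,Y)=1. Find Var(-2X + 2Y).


Var(-2X + 2Y) = (-2)^2*Var(X) + 2^2*Var(Y) + 2*(-2)*2*Cov(X,Y)
= 4*4 + 4*1 - 8*1
= 16 + 4 - 8 = 12

12


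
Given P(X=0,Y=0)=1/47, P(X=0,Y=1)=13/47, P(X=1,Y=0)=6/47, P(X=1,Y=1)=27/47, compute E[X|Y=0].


P(Y=0) = 7/47
E[X|Y=0] = (0*1 + 1*6)/7 = 6/7

6/7


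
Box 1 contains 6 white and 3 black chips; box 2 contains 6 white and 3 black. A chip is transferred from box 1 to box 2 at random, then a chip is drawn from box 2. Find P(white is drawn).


P(transfer white) = 6/9 = 2/3; P(transfer black) = 1/3
If white transferred: Urn II has 7 white of 10, so P(white|white moved) = 7/10
If black transferred: Urn II has 6 white of 10, so P(white|black moved) = 3/5
By total probability: P(white) = 2/3*7/10 + 1/3*3/5 = 2/3

2/3


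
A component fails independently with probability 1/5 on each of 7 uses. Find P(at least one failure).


P(at least one) = 1 - P(none)
P(none) = (1 - 1/5)^7 = (4/5)^7 = 16384/78125
P(at least one) = 1 - 16384/78125 = 61741/78125

61741/78125


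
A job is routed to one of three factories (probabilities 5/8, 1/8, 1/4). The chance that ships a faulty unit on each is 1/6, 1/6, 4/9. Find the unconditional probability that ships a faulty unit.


P(A) = P(A|B1)P(B1) + P(A|B2)P(B2) + P(A|B3)P(B3)
= 1/6*5/8 + 1/6*1/8 + 4/9*1/4
= 5/48 + 1/48 + 1/9 = 17/72

17/72


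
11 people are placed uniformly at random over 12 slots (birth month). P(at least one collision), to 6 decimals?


P(all different) = prod((12-i)/12 for i=0..10) = 0.000645
P(at least one match) = 1 - 0.000645 = 0.999355

0.999355


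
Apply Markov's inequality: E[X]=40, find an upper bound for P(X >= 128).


Markov: P(X >= a) <= E[X]/a
P(X >= 128) <= 40/128 = 5/16

5/16


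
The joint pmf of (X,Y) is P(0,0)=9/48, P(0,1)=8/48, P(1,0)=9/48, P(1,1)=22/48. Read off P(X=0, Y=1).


Read from table: P(X=0, Y=1) = 8/48 = 1/6

1/6


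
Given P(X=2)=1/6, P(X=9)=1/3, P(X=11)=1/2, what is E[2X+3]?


E[2X+3] = sum(g(x)*P(x))
= 7*1/6 + 21*1/3 + 25*1/2
= 62/3

62/3


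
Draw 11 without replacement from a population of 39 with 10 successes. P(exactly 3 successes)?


P(X=3) = C(10,3)*C(29,8) / C(39,11)
= 120*4292145 / 1676056044
= 515057400/1676056044 = 113850/370481

113850/370481


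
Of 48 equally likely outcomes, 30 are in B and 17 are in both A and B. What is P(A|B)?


P(A|B) = P(A∩B)/P(B) = (17/48)/(30/48) = 17/30

17/30


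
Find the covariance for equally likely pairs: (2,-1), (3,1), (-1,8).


E[X]=4/3, E[Y]=8/3, E[XY]=-7/3
Cov(X,Y) = E[XY] - E[X]E[Y] = -7/3 - 4/3*8/3 = -53/9

-53/9


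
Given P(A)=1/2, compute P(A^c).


P(A') = 1 - P(A) = 1 - 1/2 = 1/2

1/2


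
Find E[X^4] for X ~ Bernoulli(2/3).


For Bernoulli: X in {0,1}
E[X^4] = 0^4*(1-2/3) + 1^4*2/3 = 2/3

2/3


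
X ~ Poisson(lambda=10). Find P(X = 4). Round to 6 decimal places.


P(X=4) = e^(-10) * 10^4 / 4!
≈ 0.00004539992976 * 10000 / 24
≈ 0.018917

0.018917


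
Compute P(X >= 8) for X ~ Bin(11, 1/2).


P(X>=8) = P(X=8) + P(X=9) + P(X=10) + P(X=11)
= 165/2048 + 55/2048 + 11/2048 + 1/2048
= 29/256

29/256


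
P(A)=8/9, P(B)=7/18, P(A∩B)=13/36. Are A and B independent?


P(A)*P(B) = 8/9*7/18 = 28/81
P(A∩B) = 13/36 != 28/81, so not independent

No, A and B are not independent


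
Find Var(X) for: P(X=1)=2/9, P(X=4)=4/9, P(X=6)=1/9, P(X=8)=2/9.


E[X] = 40/9, E[X^2] = 230/9
Var(X) = E[X^2] - (E[X])^2 = 230/9 - (40/9)^2 = 470/81

470/81


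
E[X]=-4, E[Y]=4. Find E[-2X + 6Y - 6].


E[-2X + 6Y - 6] = -2*E[X] + 6*E[Y] - 6
= (-2)*(-4) + (6)*(4) + (-6)
= 8 + 24 - 6 = 26

26


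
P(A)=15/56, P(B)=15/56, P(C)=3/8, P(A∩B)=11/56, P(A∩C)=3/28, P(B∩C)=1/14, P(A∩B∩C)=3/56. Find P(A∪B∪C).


P(A∪B∪C) = P(A)+P(B)+P(C) - P(AB)-P(AC)-P(BC) + P(ABC)
= 15/56+15/56+3/8 - 11/56-3/28-1/14 + 3/56
= 33/56

33/56


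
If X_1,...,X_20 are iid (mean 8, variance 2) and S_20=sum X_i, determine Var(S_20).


By independence, Var(S_n) = n*Var(X_1) = 20*2 = 40

40


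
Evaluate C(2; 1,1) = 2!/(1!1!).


2! = 2
Denominator: 1!=1 * 1!=1
Coefficient = 2 / 1 = 2

2


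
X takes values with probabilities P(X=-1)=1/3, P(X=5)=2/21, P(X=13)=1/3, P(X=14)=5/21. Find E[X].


E[X] = sum(x * P(x))
= -1*1/3 + 5*2/21 + 13*1/3 + 14*5/21
= 164/21

164/21


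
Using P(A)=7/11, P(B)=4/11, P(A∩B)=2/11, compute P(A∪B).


P(A∪B) = P(A) + P(B) - P(A∩B)
= 7/11 + 4/11 - 2/11 = 9/11

9/11


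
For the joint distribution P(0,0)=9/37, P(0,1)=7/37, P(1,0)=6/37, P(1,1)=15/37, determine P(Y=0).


P(Y=0) = P(0,0)+P(1,0) = 9/37 + 6/37 = 15/37

15/37


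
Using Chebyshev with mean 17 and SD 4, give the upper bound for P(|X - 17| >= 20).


k = 20/4 = 5
Chebyshev: P(|X-mu| >= k*sigma) <= 1/k^2 = 1/5^2 = 1/25

1/25


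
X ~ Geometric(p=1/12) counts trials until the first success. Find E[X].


For geometric (trials until first success), E[X] = 1/p = 1/(1/12) = 12

12


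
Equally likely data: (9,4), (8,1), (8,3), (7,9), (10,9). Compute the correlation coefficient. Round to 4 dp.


Cov(X,Y) = 0.5200, Var(X) = 1.0400, Var(Y) = 10.5600
rho = Cov/(sqrt(VarX)*sqrt(VarY)) = 0.1569

0.1569


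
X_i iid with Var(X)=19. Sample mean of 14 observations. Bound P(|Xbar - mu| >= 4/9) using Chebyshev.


Var(Xbar) = Var(X)/n = 19/14
Chebyshev: P(|Xbar-mu| >= 4/9) <= Var(Xbar)/(4/9)^2 = (19/14)/(16/81) = 1539/224
Bound exceeds 1, so trivial bound: 1

1


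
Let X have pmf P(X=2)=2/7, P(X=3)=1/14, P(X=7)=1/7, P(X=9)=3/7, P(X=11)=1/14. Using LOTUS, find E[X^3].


E[X^3] = sum(g(x)*P(x))
= 8*2/7 + 27*1/14 + 343*1/7 + 729*3/7 + 1331*1/14
= 3225/7

3225/7


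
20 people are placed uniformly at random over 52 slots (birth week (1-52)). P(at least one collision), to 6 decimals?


P(all different) = prod((52-i)/52 for i=0..19) = 0.014669
P(at least one match) = 1 - 0.014669 = 0.985331

0.985331


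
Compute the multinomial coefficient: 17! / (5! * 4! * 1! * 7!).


17! = 355687428096000
Denominator: 5!=120 * 4!=24 * 1!=1 * 7!=5040
Coefficient = 355687428096000 / 14515200 = 24504480

24504480


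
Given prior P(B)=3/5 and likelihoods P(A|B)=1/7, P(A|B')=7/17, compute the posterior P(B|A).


P(A) = P(A|B)P(B) + P(A|B')P(B') = 1/7*3/5 + 7/17*2/5 = 149/595
P(B|A) = P(A|B)P(B)/P(A) = (3/35)/(149/595) = 51/149

51/149


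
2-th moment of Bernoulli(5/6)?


For Bernoulli: X in {0,1}
E[X^2] = 0^2*(1-5/6) + 1^2*5/6 = 5/6

5/6


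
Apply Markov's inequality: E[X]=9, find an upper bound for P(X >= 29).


Markov: P(X >= a) <= E[X]/a
P(X >= 29) <= 9/29

9/29


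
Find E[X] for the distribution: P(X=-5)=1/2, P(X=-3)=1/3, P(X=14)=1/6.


E[X] = sum(x * P(x))
= -5*1/2 - 3*1/3 + 14*1/6
= -7/6

-7/6


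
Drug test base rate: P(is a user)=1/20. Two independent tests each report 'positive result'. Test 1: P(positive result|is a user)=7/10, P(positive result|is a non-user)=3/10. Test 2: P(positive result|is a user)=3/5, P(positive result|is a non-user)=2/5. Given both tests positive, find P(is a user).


After test 1: P(+) = 7/10*1/20 + 3/10*19/20 = 8/25
P(B|+) = (7/200)/(8/25) = 7/64
After test 2 (use post1 as new prior): P(+) = 3/5*7/64 + 2/5*57/64 = 27/64
P(B|+,+) = (21/320)/(27/64) = 7/45

7/45


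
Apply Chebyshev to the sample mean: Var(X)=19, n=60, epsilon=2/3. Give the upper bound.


Var(Xbar) = Var(X)/n = 19/60
Chebyshev: P(|Xbar-mu| >= 2/3) <= Var(Xbar)/(2/3)^2 = (19/60)/(4/9) = 57/80

57/80


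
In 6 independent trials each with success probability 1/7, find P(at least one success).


P(at least one) = 1 - P(none)
P(none) = (1 - 1/7)^6 = (6/7)^6 = 46656/117649
P(at least one) = 1 - 46656/117649 = 70993/117649

70993/117649


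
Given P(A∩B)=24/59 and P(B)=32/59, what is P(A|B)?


P(A|B) = P(A∩B)/P(B) = (24/59)/(32/59) = 24/32 = 3/4

3/4


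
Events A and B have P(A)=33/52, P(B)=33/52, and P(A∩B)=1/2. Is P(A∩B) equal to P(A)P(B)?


P(A)*P(B) = 33/52*33/52 = 1089/2704
P(A∩B) = 1/2 != 1089/2704, so not independent

No, A and B are not independent


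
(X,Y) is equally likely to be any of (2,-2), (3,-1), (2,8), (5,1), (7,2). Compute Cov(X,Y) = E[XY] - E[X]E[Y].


E[X]=19/5, E[Y]=8/5, E[XY]=28/5
Cov(X,Y) = E[XY] - E[X]E[Y] = 28/5 - 19/5*8/5 = -12/25

-12/25


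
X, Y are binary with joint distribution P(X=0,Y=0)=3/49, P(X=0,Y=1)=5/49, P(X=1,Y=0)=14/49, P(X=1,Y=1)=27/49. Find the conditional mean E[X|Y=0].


P(Y=0) = 17/49
E[X|Y=0] = (0*3 + 1*14)/17 = 14/17

14/17


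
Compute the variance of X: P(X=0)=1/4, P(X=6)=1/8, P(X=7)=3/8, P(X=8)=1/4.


E[X] = 43/8, E[X^2] = 311/8
Var(X) = E[X^2] - (E[X])^2 = 311/8 - (43/8)^2 = 639/64

639/64


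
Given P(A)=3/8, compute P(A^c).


P(A') = 1 - P(A) = 1 - 3/8 = 5/8

5/8


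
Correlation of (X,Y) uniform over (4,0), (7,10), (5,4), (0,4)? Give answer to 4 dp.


Cov(X,Y) = 4.5000, Var(X) = 6.5000, Var(Y) = 12.7500
rho = Cov/(sqrt(VarX)*sqrt(VarY)) = 0.4943

0.4943


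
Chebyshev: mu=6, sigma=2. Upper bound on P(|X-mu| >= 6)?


k = 6/2 = 3
Chebyshev: P(|X-mu| >= k*sigma) <= 1/k^2 = 1/3^2 = 1/9

1/9


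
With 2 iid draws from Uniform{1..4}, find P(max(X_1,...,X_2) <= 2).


P(max <= 2) = P(all X_i <= 2) = (P(X_1 <= 2))^2
= (2/4)^2 = (1/2)^2 = 1/4

1/4


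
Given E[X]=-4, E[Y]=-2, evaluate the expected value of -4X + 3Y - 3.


E[-4X + 3Y - 3] = -4*E[X] + 3*E[Y] - 3
= (-4)*(-4) + (3)*(-2) + (-3)
= 16 - 6 - 3 = 7

7


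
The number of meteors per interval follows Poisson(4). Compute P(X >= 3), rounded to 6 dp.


P(X>=3) = 1 - P(X<=2) = 1 - (e^(-4)*4^0/0! + e^(-4)*4^1/1! + e^(-4)*4^2/2!)
≈ 1 - (0.0183156389 + 0.0732625556 + 0.1465251111)
= 1 - 0.2381033056 = 0.7618966944
≈ 0.761897

0.761897


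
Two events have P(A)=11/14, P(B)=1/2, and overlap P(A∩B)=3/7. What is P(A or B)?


P(A∪B) = P(A) + P(B) - P(A∩B)
= 11/14 + 1/2 - 3/7 = 6/7

6/7


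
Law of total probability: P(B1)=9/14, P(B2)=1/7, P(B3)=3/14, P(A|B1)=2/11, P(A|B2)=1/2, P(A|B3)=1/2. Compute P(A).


P(A) = P(A|B1)P(B1) + P(A|B2)P(B2) + P(A|B3)P(B3)
= 2/11*9/14 + 1/2*1/7 + 1/2*3/14
= 9/77 + 1/14 + 3/28 = 13/44

13/44


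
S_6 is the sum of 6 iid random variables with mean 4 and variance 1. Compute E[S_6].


E[S_n] = n*E[X_1] = 6*4 = 24

24
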